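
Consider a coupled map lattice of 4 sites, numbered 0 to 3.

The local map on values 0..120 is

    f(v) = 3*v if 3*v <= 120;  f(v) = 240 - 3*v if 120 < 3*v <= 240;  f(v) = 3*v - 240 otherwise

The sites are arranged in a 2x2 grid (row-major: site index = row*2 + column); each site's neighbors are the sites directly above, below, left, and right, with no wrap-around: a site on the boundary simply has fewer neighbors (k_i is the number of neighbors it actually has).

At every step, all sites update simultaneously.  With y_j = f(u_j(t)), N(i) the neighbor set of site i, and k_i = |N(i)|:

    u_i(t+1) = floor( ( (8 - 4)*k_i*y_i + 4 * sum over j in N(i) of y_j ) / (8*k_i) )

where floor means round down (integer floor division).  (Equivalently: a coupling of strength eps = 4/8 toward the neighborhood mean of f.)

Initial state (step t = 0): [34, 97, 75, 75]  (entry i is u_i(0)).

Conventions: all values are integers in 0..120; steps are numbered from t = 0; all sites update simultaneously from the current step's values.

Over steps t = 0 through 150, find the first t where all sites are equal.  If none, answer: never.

Simulating step by step:
t=0: [34, 97, 75, 75]  (not all equal)
t=1: [67, 54, 36, 24]  (not all equal)
t=2: [66, 66, 81, 82]  (not all equal)
t=3: [32, 33, 13, 14]  (not all equal)
t=4: [82, 84, 54, 55]  (not all equal)
t=5: [25, 26, 59, 60]  (not all equal)
t=6: [72, 72, 65, 65]  (not all equal)
t=7: [29, 29, 39, 39]  (not all equal)
t=8: [94, 94, 109, 109]  (not all equal)
t=9: [53, 53, 75, 75]  (not all equal)
t=10: [64, 64, 31, 31]  (not all equal)
t=11: [59, 59, 81, 81]  (not all equal)
t=12: [48, 48, 18, 18]  (not all equal)
t=13: [85, 85, 64, 64]  (not all equal)
t=14: [23, 23, 39, 39]  (not all equal)
t=15: [81, 81, 105, 105]  (not all equal)
t=16: [21, 21, 57, 57]  (not all equal)
t=17: [64, 64, 67, 67]  (not all equal)
t=18: [45, 45, 41, 41]  (not all equal)
t=19: [108, 108, 114, 114]  (not all equal)
t=20: [88, 88, 97, 97]  (not all equal)
t=21: [30, 30, 44, 44]  (not all equal)
t=22: [94, 94, 103, 103]  (not all equal)
t=23: [48, 48, 62, 62]  (not all equal)
t=24: [85, 85, 64, 64]  (not all equal)

Answer: never
Key observation: The state at step 13 reappears at step 24 — the system is in a cycle of period 11 from step 13 on.  No step 0..24 is synchronized, and the cycle repeats forever, so no step up to 150 (or ever) has all sites equal.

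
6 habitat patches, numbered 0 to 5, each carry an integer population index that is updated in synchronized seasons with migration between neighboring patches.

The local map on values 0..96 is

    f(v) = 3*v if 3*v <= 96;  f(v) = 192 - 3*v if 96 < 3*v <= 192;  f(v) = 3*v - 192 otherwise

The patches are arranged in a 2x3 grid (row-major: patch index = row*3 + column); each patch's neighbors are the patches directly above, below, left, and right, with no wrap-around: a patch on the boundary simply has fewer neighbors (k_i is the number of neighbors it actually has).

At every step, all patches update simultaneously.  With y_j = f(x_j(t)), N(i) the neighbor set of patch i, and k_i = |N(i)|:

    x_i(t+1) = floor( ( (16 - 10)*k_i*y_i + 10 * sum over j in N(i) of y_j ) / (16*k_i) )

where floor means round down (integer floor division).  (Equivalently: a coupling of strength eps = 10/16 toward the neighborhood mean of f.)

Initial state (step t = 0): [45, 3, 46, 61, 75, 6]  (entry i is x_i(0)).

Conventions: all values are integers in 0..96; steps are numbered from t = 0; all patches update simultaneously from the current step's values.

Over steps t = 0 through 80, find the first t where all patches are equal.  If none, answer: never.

Answer: 18
Key observation: Synchronization is absorbing here: once all patches are equal they stay equal, and step 18 is the first all-equal step.

Derivation:
t=0: [45, 3, 46, 61, 75, 6]  (not all equal)
t=1: [27, 33, 28, 31, 19, 33]  (not all equal)
t=2: [88, 81, 89, 78, 79, 78]  (not all equal)
t=3: [56, 59, 57, 52, 45, 53]  (not all equal)
t=4: [24, 26, 22, 38, 38, 36]  (not all equal)
t=5: [75, 74, 75, 76, 79, 76]  (not all equal)
t=6: [33, 34, 33, 37, 38, 37]  (not all equal)
t=7: [88, 88, 88, 83, 81, 83]  (not all equal)
t=8: [67, 67, 67, 59, 57, 59]  (not all equal)
t=9: [10, 11, 10, 15, 16, 15]  (not all equal)
t=10: [35, 34, 35, 41, 43, 41]  (not all equal)
t=11: [82, 83, 82, 72, 71, 72]  (not all equal)
t=12: [45, 48, 45, 32, 29, 32]  (not all equal)
t=13: [66, 59, 66, 81, 82, 81]  (not all equal)
t=14: [22, 19, 22, 37, 44, 37]  (not all equal)
t=15: [67, 61, 67, 69, 68, 69]  (not all equal)
t=16: [10, 9, 10, 12, 12, 12]  (not all equal)
t=17: [30, 30, 30, 34, 34, 34]  (not all equal)
t=18: [90, 90, 90, 90, 90, 90]  (all equal)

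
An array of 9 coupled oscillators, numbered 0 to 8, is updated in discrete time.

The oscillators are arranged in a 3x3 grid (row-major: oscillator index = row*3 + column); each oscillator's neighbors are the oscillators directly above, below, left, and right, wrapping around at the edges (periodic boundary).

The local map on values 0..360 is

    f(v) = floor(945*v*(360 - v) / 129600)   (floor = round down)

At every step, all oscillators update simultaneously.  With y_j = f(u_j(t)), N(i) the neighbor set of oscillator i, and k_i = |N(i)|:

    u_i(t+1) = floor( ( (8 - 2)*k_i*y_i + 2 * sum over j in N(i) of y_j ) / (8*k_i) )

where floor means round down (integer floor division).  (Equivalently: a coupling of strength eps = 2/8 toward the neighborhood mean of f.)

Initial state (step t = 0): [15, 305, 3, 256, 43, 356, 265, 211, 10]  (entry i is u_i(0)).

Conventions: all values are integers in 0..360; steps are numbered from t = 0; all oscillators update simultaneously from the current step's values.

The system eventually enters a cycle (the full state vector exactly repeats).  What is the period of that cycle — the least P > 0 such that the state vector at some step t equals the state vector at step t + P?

Simulating step by step:
t=0: [15, 305, 3, 256, 43, 356, 265, 211, 10]
t=1: [59, 114, 17, 166, 108, 27, 167, 198, 45]
t=2: [141, 190, 62, 214, 194, 84, 219, 221, 113]
t=3: [220, 227, 152, 223, 228, 176, 223, 223, 199]
t=4: [223, 220, 229, 222, 220, 233, 222, 222, 231]
t=5: [222, 223, 218, 222, 223, 216, 222, 222, 217]
t=6: [223, 222, 224, 223, 222, 225, 223, 223, 225]
t=7: [222, 222, 221, 222, 222, 221, 221, 222, 221]
t=8: [223, 223, 223, 223, 223, 223, 223, 223, 223]
t=9: [222, 222, 222, 222, 222, 222, 222, 222, 222]
t=10: [223, 223, 223, 223, 223, 223, 223, 223, 223]

Answer: 2
Key observation: The state at step 8, [223, 223, 223, 223, 223, 223, 223, 223, 223], reappears at step 10 — and no state repeats earlier — so the cycle the system enters has period 2.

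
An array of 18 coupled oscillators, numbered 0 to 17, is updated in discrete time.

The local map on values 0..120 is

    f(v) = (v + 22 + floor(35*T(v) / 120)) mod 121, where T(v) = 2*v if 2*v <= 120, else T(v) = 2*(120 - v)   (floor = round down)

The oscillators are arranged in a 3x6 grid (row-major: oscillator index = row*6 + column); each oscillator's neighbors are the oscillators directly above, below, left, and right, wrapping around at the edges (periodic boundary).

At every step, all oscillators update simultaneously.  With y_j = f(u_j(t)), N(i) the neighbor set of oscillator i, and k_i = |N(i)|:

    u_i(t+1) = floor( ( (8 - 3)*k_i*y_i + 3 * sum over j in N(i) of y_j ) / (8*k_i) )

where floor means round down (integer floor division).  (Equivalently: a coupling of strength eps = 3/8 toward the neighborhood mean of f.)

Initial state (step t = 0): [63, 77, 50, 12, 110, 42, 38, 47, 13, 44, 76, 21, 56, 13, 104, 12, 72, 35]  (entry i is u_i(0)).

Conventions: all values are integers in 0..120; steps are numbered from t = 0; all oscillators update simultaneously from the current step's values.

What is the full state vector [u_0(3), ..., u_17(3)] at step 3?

Answer: [53, 88, 69, 22, 89, 49, 44, 56, 29, 21, 92, 25, 43, 33, 83, 24, 81, 45]

Derivation:
t=0: [63, 77, 50, 12, 110, 42, 38, 47, 13, 44, 76, 21, 56, 13, 104, 12, 72, 35]
t=1: [100, 35, 72, 48, 22, 79, 86, 75, 54, 68, 16, 57, 98, 47, 29, 39, 13, 71]
t=2: [16, 58, 33, 85, 52, 18, 16, 28, 84, 106, 60, 75, 17, 74, 68, 82, 43, 15]
t=3: [53, 88, 69, 22, 89, 49, 44, 56, 29, 21, 92, 25, 43, 33, 83, 24, 81, 45]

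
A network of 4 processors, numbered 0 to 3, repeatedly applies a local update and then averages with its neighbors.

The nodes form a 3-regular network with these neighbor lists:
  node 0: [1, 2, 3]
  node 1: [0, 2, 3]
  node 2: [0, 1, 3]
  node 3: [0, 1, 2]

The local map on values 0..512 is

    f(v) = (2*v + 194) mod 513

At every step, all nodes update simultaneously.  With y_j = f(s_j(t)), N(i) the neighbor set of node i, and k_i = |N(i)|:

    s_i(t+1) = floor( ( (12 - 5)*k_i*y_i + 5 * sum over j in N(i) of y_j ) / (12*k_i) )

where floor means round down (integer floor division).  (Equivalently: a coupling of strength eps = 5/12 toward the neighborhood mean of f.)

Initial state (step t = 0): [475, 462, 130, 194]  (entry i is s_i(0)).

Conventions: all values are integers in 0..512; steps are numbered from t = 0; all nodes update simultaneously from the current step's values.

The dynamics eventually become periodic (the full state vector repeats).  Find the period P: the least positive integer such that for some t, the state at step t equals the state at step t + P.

Answer: 18
Key observation: The state at step 79, [165, 172, 172, 172], reappears at step 97 — and no state repeats earlier — so the cycle the system enters has period 18.

Derivation:
t=0: [475, 462, 130, 194]
t=1: [154, 142, 303, 132]
t=2: [462, 452, 367, 443]
t=3: [128, 119, 272, 111]
t=4: [411, 403, 311, 396]
t=5: [468, 461, 379, 455]
t=6: [144, 138, 293, 133]
t=7: [447, 442, 351, 437]
t=8: [102, 97, 245, 93]
t=9: [362, 358, 261, 354]
t=10: [373, 370, 283, 366]
t=11: [399, 396, 319, 393]
t=12: [454, 451, 383, 448]
t=13: [125, 122, 289, 119]
t=14: [415, 413, 333, 410]
t=15: [486, 484, 413, 481]
t=16: [189, 187, 352, 184]
t=17: [102, 100, 247, 97]
t=18: [365, 363, 265, 360]
t=19: [381, 379, 292, 376]
t=20: [416, 414, 337, 411]
t=21: [189, 416, 347, 413]
t=22: [156, 130, 297, 356]
t=23: [451, 427, 348, 400]
t=24: [163, 141, 299, 345]
t=25: [160, 368, 281, 322]
t=26: [137, 322, 244, 281]
t=27: [375, 311, 242, 275]
t=28: [348, 291, 230, 259]
t=29: [303, 253, 198, 224]
t=30: [222, 177, 128, 151]
t=31: [209, 169, 353, 374]
t=32: [173, 138, 301, 320]
t=33: [164, 361, 278, 295]
t=34: [131, 306, 233, 248]
t=35: [351, 279, 214, 227]
t=36: [290, 226, 168, 180]
t=37: [178, 121, 70, 81]
t=38: [177, 355, 309, 319]
t=39: [160, 318, 277, 286]
t=40: [112, 252, 216, 224]
t=41: [303, 199, 167, 174]
t=42: [184, 92, 63, 69]
t=43: [171, 317, 292, 297]
t=44: [132, 261, 239, 244]
t=45: [340, 227, 208, 212]
t=46: [257, 156, 140, 143]
t=47: [316, 454, 440, 443]
t=48: [207, 101, 89, 92]
t=49: [214, 348, 337, 340]
t=50: [215, 334, 324, 327]
t=51: [205, 311, 302, 305]
t=52: [175, 269, 261, 264]
t=53: [105, 189, 182, 184]
t=54: [256, 103, 97, 99]
t=55: [276, 368, 363, 364]
t=56: [307, 388, 384, 385]
t=57: [360, 432, 429, 429]
t=58: [245, 81, 78, 78]
t=59: [246, 328, 325, 325]
t=60: [239, 312, 309, 309]
t=61: [218, 283, 280, 280]
t=62: [169, 227, 224, 224]
t=63: [65, 117, 114, 114]
t=64: [365, 411, 409, 409]
t=65: [448, 489, 487, 487]
t=66: [97, 133, 131, 131]
t=67: [416, 448, 447, 447]
t=68: [26, 54, 53, 53]
t=69: [268, 293, 292, 292]
t=70: [237, 259, 258, 258]
t=71: [172, 192, 191, 191]
t=72: [41, 58, 58, 58]
t=73: [290, 305, 305, 305]
t=74: [273, 286, 286, 286]
t=75: [237, 249, 249, 249]
t=76: [165, 175, 175, 175]
t=77: [19, 28, 28, 28]
t=78: [239, 247, 247, 247]
t=79: [165, 172, 172, 172]
t=80: [16, 23, 23, 23]
t=81: [231, 238, 238, 238]
t=82: [148, 155, 155, 155]
t=83: [495, 502, 502, 502]
t=84: [163, 170, 170, 170]
t=85: [12, 19, 19, 19]
t=86: [223, 230, 230, 230]
t=87: [132, 139, 139, 139]
t=88: [463, 470, 470, 470]
t=89: [99, 106, 106, 106]
t=90: [397, 404, 404, 404]
t=91: [480, 487, 487, 487]
t=92: [133, 140, 140, 140]
t=93: [465, 472, 472, 472]
t=94: [103, 110, 110, 110]
t=95: [405, 412, 412, 412]
t=96: [496, 503, 503, 503]
t=97: [165, 172, 172, 172]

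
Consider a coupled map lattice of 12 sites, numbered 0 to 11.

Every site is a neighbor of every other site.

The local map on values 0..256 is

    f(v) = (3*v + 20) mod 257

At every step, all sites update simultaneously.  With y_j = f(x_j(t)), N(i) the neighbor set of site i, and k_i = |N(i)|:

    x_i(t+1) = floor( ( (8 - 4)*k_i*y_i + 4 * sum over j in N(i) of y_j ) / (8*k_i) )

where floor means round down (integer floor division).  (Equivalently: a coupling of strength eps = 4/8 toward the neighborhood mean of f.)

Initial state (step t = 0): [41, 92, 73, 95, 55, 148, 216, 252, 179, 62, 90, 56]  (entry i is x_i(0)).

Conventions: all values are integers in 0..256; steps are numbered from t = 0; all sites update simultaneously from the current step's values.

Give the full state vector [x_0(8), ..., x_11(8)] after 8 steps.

Simulating step by step:
t=0: [41, 92, 73, 95, 55, 148, 216, 252, 179, 62, 90, 56]
t=1: [132, 85, 176, 89, 151, 161, 137, 70, 87, 161, 82, 153]
t=2: [145, 81, 88, 86, 171, 184, 152, 177, 84, 184, 77, 174]
t=3: [132, 45, 54, 52, 51, 68, 142, 59, 49, 68, 156, 55]
t=4: [175, 173, 185, 182, 181, 204, 188, 192, 178, 204, 207, 186]
t=5: [52, 49, 65, 61, 60, 91, 69, 75, 56, 91, 95, 67]
t=6: [169, 165, 186, 181, 180, 105, 192, 200, 174, 105, 111, 189]
t=7: [38, 32, 61, 54, 53, 67, 69, 80, 45, 67, 76, 65]
t=8: [156, 148, 187, 178, 177, 196, 198, 97, 166, 196, 208, 193]

Answer: [156, 148, 187, 178, 177, 196, 198, 97, 166, 196, 208, 193]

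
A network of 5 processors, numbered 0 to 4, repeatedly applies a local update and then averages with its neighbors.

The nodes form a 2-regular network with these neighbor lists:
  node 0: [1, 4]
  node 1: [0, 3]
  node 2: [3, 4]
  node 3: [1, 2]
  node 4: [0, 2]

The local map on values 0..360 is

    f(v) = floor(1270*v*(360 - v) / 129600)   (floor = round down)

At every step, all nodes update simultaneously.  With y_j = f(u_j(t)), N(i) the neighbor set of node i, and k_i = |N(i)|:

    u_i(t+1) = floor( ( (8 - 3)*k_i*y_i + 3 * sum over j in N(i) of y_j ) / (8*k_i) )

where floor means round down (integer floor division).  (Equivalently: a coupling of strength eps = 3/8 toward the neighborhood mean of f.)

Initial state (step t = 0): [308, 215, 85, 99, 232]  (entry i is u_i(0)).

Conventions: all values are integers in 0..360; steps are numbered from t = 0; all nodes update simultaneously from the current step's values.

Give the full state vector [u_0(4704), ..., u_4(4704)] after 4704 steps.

Simulating step by step:
t=0: [308, 215, 85, 99, 232]
t=1: [209, 267, 245, 258, 254]
t=2: [288, 258, 270, 257, 274]
t=3: [218, 247, 240, 254, 226]
t=4: [296, 276, 281, 268, 294]
t=5: [193, 221, 216, 233, 194]
t=6: [312, 301, 303, 294, 312]
t=7: [151, 171, 168, 183, 150]
t=8: [310, 314, 314, 316, 309]
t=9: [149, 141, 142, 137, 151]
t=10: [307, 302, 303, 300, 307]
t=11: [161, 169, 168, 173, 160]
t=12: [313, 315, 315, 316, 313]
t=13: [142, 138, 138, 136, 142]
t=14: [302, 300, 300, 298, 302]
t=15: [171, 176, 176, 179, 171]
t=16: [316, 316, 316, 317, 316]
t=17: [136, 135, 135, 134, 136]
t=18: [297, 297, 297, 296, 297]
t=19: [183, 183, 183, 184, 183]
t=20: [317, 317, 317, 317, 317]
t=21: [133, 133, 133, 133, 133]
t=22: [295, 295, 295, 295, 295]
t=23: [187, 187, 187, 187, 187]
t=24: [317, 317, 317, 317, 317]

Answer: [317, 317, 317, 317, 317]
Key observation: The state at step 20, [317, 317, 317, 317, 317], reappears at step 24: the system is in a cycle of period 4 from step 20 on.  Therefore the state at step 4704 equals the state at step 20 + ((4704 - 20) mod 4) = 20, which is [317, 317, 317, 317, 317].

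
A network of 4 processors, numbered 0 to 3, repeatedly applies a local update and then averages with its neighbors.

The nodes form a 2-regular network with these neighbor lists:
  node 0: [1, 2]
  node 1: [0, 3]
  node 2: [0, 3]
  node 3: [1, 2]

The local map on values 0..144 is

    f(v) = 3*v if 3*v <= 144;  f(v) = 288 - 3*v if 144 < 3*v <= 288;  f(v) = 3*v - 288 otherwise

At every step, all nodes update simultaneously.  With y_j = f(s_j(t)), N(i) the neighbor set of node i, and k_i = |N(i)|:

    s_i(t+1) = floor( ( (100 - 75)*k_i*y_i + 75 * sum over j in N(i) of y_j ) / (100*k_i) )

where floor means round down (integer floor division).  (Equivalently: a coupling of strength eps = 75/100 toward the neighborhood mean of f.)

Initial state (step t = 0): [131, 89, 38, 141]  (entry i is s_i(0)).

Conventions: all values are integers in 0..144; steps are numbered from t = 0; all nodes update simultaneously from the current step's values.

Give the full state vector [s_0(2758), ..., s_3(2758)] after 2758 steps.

Answer: [135, 135, 135, 135]
Key observation: The state at step 13, [45, 45, 45, 45], reappears at step 21: the system is in a cycle of period 8 from step 13 on.  Therefore the state at step 2758 equals the state at step 13 + ((2758 - 13) mod 8) = 14, which is [135, 135, 135, 135].

Derivation:
t=0: [131, 89, 38, 141]
t=1: [76, 95, 118, 84]
t=2: [40, 36, 52, 34]
t=3: [120, 110, 116, 115]
t=4: [56, 58, 63, 52]
t=5: [109, 123, 119, 112]
t=6: [66, 52, 49, 68]
t=7: [124, 98, 100, 123]
t=8: [27, 63, 64, 27]
t=9: [93, 85, 84, 93]
t=10: [28, 15, 15, 28]
t=11: [54, 74, 74, 54]
t=12: [81, 111, 111, 81]
t=13: [45, 45, 45, 45]
t=14: [135, 135, 135, 135]
t=15: [117, 117, 117, 117]
t=16: [63, 63, 63, 63]
t=17: [99, 99, 99, 99]
t=18: [9, 9, 9, 9]
t=19: [27, 27, 27, 27]
t=20: [81, 81, 81, 81]
t=21: [45, 45, 45, 45]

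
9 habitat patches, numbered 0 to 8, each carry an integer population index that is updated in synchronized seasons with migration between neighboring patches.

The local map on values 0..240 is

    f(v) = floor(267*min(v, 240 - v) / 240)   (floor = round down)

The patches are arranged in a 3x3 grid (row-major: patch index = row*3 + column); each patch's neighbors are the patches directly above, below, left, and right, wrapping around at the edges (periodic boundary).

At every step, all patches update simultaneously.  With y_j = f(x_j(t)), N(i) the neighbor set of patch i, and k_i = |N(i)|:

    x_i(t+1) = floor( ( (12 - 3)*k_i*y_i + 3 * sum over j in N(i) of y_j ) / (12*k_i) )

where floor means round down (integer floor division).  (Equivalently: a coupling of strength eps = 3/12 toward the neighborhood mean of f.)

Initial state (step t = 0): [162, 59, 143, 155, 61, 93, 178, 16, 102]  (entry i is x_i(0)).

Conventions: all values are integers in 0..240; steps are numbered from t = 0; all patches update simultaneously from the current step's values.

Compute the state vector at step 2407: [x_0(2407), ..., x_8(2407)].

Answer: [119, 119, 119, 119, 119, 119, 119, 119, 119]
Key observation: The state at step 20, [132, 132, 132, 132, 132, 132, 132, 132, 132], reappears at step 24: the system is in a cycle of period 4 from step 20 on.  Therefore the state at step 2407 equals the state at step 20 + ((2407 - 20) mod 4) = 23, which is [119, 119, 119, 119, 119, 119, 119, 119, 119].

Derivation:
t=0: [162, 59, 143, 155, 61, 93, 178, 16, 102]
t=1: [85, 66, 103, 90, 67, 101, 70, 32, 103]
t=2: [93, 74, 110, 97, 75, 109, 79, 47, 106]
t=3: [102, 84, 117, 104, 84, 117, 88, 62, 111]
t=4: [111, 95, 126, 113, 95, 126, 98, 76, 118]
t=5: [121, 106, 124, 122, 106, 124, 110, 91, 126]
t=6: [130, 117, 128, 129, 117, 128, 122, 105, 124]
t=7: [123, 128, 124, 123, 128, 124, 128, 119, 127]
t=8: [129, 125, 128, 129, 125, 128, 125, 130, 125]
t=9: [123, 126, 124, 123, 126, 124, 126, 123, 126]
t=10: [129, 126, 128, 129, 126, 128, 126, 129, 126]
t=11: [123, 125, 124, 123, 125, 124, 125, 123, 125]
t=12: [129, 127, 128, 129, 127, 128, 127, 129, 127]
t=13: [123, 124, 124, 123, 124, 124, 124, 123, 124]
t=14: [129, 129, 129, 129, 129, 129, 129, 129, 129]
t=15: [123, 123, 123, 123, 123, 123, 123, 123, 123]
t=16: [130, 130, 130, 130, 130, 130, 130, 130, 130]
t=17: [122, 122, 122, 122, 122, 122, 122, 122, 122]
t=18: [131, 131, 131, 131, 131, 131, 131, 131, 131]
t=19: [121, 121, 121, 121, 121, 121, 121, 121, 121]
t=20: [132, 132, 132, 132, 132, 132, 132, 132, 132]
t=21: [120, 120, 120, 120, 120, 120, 120, 120, 120]
t=22: [133, 133, 133, 133, 133, 133, 133, 133, 133]
t=23: [119, 119, 119, 119, 119, 119, 119, 119, 119]
t=24: [132, 132, 132, 132, 132, 132, 132, 132, 132]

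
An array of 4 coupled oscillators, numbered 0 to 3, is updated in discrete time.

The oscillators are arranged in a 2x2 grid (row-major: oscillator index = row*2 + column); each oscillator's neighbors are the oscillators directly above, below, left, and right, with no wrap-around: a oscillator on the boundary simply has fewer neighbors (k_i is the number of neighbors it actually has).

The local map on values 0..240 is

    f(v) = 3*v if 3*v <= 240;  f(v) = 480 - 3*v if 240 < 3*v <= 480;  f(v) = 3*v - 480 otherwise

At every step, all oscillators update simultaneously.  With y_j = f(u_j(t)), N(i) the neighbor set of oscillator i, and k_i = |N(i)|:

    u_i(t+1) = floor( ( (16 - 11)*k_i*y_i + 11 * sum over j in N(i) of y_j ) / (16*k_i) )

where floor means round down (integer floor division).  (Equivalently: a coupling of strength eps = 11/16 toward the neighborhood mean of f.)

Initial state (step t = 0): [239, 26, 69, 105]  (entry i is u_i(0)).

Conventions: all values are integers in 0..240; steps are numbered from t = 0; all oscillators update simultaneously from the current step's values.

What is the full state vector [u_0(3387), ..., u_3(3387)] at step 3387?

Answer: [15, 15, 15, 15]
Key observation: The state at step 36, [45, 45, 45, 45], reappears at step 44: the system is in a cycle of period 8 from step 36 on.  Therefore the state at step 3387 equals the state at step 36 + ((3387 - 36) mod 8) = 43, which is [15, 15, 15, 15].

Derivation:
t=0: [239, 26, 69, 105]
t=1: [172, 162, 202, 149]
t=2: [56, 25, 63, 55]
t=3: [143, 137, 173, 142]
t=4: [53, 57, 48, 54]
t=5: [157, 163, 155, 158]
t=6: [11, 7, 9, 10]
t=7: [26, 28, 30, 25]
t=8: [84, 78, 80, 83]
t=9: [234, 230, 232, 235]
t=10: [215, 219, 221, 216]
t=11: [175, 169, 171, 176]
t=12: [34, 40, 42, 35]
t=13: [116, 108, 110, 117]
t=14: [146, 138, 136, 145]
t=15: [60, 50, 52, 61]
t=16: [161, 171, 173, 162]
t=17: [25, 13, 15, 26]
t=18: [52, 64, 66, 53]
t=19: [182, 168, 170, 183]
t=20: [39, 53, 55, 40]
t=21: [147, 131, 133, 148]
t=22: [69, 52, 51, 69]
t=23: [170, 191, 190, 170]
t=24: [72, 49, 48, 72]
t=25: [167, 194, 193, 167]
t=26: [75, 46, 45, 75]
t=27: [164, 197, 196, 164]
t=28: [79, 42, 42, 79]
t=29: [160, 202, 202, 160]
t=30: [86, 39, 39, 86]
t=31: [149, 189, 189, 149]
t=32: [70, 49, 49, 70]
t=33: [166, 190, 190, 166]
t=34: [67, 40, 40, 67]
t=35: [145, 175, 175, 145]
t=36: [45, 45, 45, 45]
t=37: [135, 135, 135, 135]
t=38: [75, 75, 75, 75]
t=39: [225, 225, 225, 225]
t=40: [195, 195, 195, 195]
t=41: [105, 105, 105, 105]
t=42: [165, 165, 165, 165]
t=43: [15, 15, 15, 15]
t=44: [45, 45, 45, 45]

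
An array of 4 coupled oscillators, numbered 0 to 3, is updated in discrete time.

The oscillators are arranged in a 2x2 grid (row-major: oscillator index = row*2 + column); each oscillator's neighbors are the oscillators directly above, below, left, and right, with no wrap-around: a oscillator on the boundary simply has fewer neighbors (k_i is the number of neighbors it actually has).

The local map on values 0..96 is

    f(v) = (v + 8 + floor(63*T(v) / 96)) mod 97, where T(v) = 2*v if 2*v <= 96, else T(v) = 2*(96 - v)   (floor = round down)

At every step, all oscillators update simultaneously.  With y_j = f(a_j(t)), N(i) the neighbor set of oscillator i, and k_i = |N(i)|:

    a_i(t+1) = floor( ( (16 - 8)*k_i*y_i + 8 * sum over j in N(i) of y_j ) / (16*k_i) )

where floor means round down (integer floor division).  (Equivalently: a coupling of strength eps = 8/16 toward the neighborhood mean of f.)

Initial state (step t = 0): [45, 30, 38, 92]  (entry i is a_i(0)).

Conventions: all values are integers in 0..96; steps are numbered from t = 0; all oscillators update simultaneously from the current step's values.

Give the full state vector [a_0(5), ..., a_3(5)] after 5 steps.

Simulating step by step:
t=0: [45, 30, 38, 92]
t=1: [50, 44, 53, 47]
t=2: [18, 16, 20, 17]
t=3: [49, 46, 51, 48]
t=4: [20, 19, 21, 20]
t=5: [53, 52, 55, 53]

Answer: [53, 52, 55, 53]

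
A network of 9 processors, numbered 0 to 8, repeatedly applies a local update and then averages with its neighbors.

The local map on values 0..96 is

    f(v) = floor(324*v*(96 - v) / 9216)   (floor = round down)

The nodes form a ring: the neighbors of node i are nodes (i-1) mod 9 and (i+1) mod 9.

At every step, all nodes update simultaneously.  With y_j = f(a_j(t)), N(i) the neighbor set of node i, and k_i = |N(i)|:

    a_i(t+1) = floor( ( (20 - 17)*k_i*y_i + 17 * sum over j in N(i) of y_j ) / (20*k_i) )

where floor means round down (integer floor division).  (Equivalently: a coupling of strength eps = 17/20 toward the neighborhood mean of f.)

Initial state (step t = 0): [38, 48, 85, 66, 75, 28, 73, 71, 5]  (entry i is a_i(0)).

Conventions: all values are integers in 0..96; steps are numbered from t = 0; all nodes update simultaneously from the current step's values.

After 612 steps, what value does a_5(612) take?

Answer: a_5(612) = 80
Key observation: The state at step 6, [80, 80, 80, 80, 80, 80, 80, 80, 80], reappears at step 8: the system is in a cycle of period 2 from step 6 on.  Therefore the state at step 612 equals the state at step 6 + ((612 - 6) mod 2) = 6, which is [80, 80, 80, 80, 80, 80, 80, 80, 80].

Derivation:
t=0: [38, 48, 85, 66, 75, 28, 73, 71, 5]
t=1: [52, 58, 68, 47, 65, 58, 63, 40, 61]
t=2: [76, 73, 76, 69, 77, 72, 76, 74, 78]
t=3: [53, 53, 60, 53, 60, 53, 57, 51, 54]
t=4: [79, 77, 79, 75, 79, 77, 79, 78, 79]
t=5: [48, 47, 52, 48, 52, 47, 49, 47, 47]
t=6: [80, 80, 80, 80, 80, 80, 80, 80, 80]
t=7: [45, 45, 45, 45, 45, 45, 45, 45, 45]
t=8: [80, 80, 80, 80, 80, 80, 80, 80, 80]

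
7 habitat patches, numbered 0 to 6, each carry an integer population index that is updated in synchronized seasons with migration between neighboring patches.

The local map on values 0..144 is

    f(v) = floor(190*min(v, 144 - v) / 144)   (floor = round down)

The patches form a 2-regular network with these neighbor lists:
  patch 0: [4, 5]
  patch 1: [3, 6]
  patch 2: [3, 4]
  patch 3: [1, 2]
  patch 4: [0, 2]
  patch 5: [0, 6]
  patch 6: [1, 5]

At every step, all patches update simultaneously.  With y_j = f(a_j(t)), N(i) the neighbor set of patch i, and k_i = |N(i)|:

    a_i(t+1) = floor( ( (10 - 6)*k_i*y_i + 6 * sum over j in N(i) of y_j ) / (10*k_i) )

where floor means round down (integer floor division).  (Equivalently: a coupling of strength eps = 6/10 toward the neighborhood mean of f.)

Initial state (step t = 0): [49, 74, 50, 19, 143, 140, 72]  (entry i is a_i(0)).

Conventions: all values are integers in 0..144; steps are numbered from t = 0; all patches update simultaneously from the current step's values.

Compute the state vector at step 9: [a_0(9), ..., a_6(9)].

Simulating step by step:
t=0: [49, 74, 50, 19, 143, 140, 72]
t=1: [27, 72, 33, 57, 39, 49, 67]
t=2: [48, 86, 55, 71, 43, 62, 82]
t=3: [66, 82, 73, 81, 62, 75, 79]
t=4: [86, 82, 86, 85, 86, 88, 85]
t=5: [75, 78, 76, 77, 76, 75, 77]
t=6: [90, 87, 88, 88, 89, 90, 88]
t=7: [71, 73, 72, 73, 72, 71, 73]
t=8: [93, 93, 94, 93, 94, 93, 93]
t=9: [66, 67, 65, 66, 65, 67, 67]

Answer: [66, 67, 65, 66, 65, 67, 67]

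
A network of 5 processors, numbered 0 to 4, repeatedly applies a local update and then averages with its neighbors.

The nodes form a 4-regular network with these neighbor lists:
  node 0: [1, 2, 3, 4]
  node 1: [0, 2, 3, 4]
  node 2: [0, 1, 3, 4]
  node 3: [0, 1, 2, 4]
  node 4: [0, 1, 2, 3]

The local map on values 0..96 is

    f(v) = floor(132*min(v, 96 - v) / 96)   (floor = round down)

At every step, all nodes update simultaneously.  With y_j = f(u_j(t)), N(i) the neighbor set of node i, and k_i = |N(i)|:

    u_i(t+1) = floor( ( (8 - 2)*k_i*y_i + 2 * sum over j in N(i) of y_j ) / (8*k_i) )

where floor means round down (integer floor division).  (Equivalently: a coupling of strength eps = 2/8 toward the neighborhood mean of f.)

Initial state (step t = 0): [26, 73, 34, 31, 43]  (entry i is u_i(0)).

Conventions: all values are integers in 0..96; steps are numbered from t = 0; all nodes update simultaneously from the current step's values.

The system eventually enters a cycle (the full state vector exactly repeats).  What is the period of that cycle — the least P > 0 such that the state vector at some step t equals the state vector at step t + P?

Answer: 6
Key observation: The state at step 14, [50, 52, 52, 52, 52], reappears at step 20 — and no state repeats earlier — so the cycle the system enters has period 6.

Derivation:
t=0: [26, 73, 34, 31, 43]
t=1: [37, 34, 44, 42, 53]
t=2: [51, 48, 58, 56, 57]
t=3: [59, 63, 53, 55, 54]
t=4: [51, 47, 57, 55, 55]
t=5: [60, 62, 54, 56, 56]
t=6: [50, 48, 55, 54, 54]
t=7: [62, 64, 57, 57, 57]
t=8: [47, 45, 52, 52, 52]
t=9: [63, 61, 60, 60, 60]
t=10: [45, 48, 48, 48, 48]
t=11: [62, 65, 65, 65, 65]
t=12: [45, 42, 42, 42, 42]
t=13: [60, 57, 57, 57, 57]
t=14: [50, 52, 52, 52, 52]
t=15: [62, 60, 60, 60, 60]
t=16: [46, 48, 48, 48, 48]
t=17: [63, 65, 65, 65, 65]
t=18: [44, 42, 42, 42, 42]
t=19: [59, 57, 57, 57, 57]
t=20: [50, 52, 52, 52, 52]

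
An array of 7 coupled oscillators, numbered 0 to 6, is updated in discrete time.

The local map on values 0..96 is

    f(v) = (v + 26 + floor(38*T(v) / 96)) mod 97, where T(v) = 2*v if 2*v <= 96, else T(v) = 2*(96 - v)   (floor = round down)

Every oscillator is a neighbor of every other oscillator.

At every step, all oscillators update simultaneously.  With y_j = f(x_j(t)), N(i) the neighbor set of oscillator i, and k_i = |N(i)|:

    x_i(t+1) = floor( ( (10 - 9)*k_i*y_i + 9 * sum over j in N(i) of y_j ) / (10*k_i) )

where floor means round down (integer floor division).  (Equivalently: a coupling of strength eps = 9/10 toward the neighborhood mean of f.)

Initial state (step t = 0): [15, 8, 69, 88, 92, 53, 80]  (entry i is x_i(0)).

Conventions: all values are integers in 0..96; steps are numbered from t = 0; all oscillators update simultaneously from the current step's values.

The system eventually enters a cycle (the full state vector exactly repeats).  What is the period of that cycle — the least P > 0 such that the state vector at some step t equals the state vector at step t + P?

Simulating step by step:
t=0: [15, 8, 69, 88, 92, 53, 80]
t=1: [26, 27, 28, 28, 28, 28, 28]
t=2: [75, 75, 75, 75, 75, 75, 75]
t=3: [20, 20, 20, 20, 20, 20, 20]
t=4: [61, 61, 61, 61, 61, 61, 61]
t=5: [17, 17, 17, 17, 17, 17, 17]
t=6: [56, 56, 56, 56, 56, 56, 56]
t=7: [16, 16, 16, 16, 16, 16, 16]
t=8: [54, 54, 54, 54, 54, 54, 54]
t=9: [16, 16, 16, 16, 16, 16, 16]

Answer: 2
Key observation: The state at step 7, [16, 16, 16, 16, 16, 16, 16], reappears at step 9 — and no state repeats earlier — so the cycle the system enters has period 2.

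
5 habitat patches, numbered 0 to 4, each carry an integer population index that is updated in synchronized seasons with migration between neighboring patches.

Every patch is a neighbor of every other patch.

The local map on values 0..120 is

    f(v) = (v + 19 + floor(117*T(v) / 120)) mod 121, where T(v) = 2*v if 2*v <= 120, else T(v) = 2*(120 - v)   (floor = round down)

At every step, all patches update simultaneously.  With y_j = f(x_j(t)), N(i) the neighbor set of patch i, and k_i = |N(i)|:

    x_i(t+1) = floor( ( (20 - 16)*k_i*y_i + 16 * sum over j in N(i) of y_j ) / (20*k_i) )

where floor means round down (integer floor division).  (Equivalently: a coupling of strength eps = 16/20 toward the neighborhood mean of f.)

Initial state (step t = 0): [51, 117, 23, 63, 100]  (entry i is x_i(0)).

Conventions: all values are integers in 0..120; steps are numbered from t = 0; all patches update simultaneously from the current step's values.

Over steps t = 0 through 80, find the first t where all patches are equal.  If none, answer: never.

Answer: 1
Key observation: Synchronization is absorbing here: once all patches are equal they stay equal, and step 1 is the first all-equal step.

Derivation:
t=0: [51, 117, 23, 63, 100]  (not all equal)
t=1: [52, 52, 52, 52, 52]  (all equal)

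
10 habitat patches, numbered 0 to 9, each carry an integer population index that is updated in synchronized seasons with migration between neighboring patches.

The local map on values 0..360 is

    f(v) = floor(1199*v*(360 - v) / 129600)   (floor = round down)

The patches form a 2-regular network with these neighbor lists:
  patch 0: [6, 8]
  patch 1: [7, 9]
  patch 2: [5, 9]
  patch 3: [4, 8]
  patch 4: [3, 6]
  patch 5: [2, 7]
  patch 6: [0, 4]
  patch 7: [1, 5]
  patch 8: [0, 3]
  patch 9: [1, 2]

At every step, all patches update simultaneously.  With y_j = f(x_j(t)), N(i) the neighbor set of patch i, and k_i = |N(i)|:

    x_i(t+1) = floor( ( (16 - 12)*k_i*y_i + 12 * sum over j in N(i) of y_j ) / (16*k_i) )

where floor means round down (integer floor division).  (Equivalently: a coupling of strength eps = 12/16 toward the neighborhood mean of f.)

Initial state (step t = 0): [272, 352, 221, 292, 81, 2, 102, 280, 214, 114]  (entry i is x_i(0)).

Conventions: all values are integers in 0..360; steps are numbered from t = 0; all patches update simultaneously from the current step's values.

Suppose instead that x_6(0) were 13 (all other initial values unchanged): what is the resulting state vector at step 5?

Answer: [171, 196, 191, 173, 172, 196, 171, 207, 172, 191]
Key observation: This trace re-runs the system from the modified initial state.

Derivation:
t=0: [272, 352, 221, 292, 81, 2, 13, 280, 214, 114]
t=1: [179, 181, 170, 232, 136, 185, 171, 63, 223, 181]
t=2: [292, 251, 298, 279, 285, 251, 292, 267, 285, 298]
t=3: [188, 212, 201, 200, 196, 212, 188, 247, 196, 201]
t=4: [298, 279, 293, 296, 297, 279, 298, 282, 297, 293]
t=5: [171, 196, 191, 173, 172, 196, 171, 207, 172, 191]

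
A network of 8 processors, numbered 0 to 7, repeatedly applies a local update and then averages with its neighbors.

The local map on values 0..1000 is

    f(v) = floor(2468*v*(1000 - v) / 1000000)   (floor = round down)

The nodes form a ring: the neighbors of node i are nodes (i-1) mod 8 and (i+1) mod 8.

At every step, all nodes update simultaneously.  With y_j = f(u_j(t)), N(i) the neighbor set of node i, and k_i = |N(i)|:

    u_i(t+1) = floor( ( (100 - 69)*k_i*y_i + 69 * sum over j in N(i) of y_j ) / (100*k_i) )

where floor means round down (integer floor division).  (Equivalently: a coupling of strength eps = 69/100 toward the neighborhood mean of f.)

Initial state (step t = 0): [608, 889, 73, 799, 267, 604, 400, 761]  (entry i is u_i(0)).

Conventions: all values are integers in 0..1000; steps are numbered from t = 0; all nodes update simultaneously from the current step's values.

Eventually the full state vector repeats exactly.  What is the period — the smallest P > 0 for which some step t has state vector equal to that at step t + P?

Simulating step by step:
t=0: [608, 889, 73, 799, 267, 604, 400, 761]
t=1: [420, 335, 272, 347, 489, 553, 541, 545]
t=2: [586, 545, 533, 554, 594, 612, 611, 608]
t=3: [599, 607, 611, 605, 596, 589, 586, 590]
t=4: [592, 588, 587, 589, 593, 596, 597, 595]
t=5: [595, 597, 597, 596, 595, 594, 593, 594]
t=6: [594, 593, 593, 593, 594, 594, 595, 594]
t=7: [595, 595, 595, 595, 595, 594, 594, 594]
t=8: [594, 594, 594, 594, 594, 594, 595, 594]
t=9: [595, 595, 595, 595, 595, 594, 594, 594]

Answer: 2
Key observation: The state at step 7, [595, 595, 595, 595, 595, 594, 594, 594], reappears at step 9 — and no state repeats earlier — so the cycle the system enters has period 2.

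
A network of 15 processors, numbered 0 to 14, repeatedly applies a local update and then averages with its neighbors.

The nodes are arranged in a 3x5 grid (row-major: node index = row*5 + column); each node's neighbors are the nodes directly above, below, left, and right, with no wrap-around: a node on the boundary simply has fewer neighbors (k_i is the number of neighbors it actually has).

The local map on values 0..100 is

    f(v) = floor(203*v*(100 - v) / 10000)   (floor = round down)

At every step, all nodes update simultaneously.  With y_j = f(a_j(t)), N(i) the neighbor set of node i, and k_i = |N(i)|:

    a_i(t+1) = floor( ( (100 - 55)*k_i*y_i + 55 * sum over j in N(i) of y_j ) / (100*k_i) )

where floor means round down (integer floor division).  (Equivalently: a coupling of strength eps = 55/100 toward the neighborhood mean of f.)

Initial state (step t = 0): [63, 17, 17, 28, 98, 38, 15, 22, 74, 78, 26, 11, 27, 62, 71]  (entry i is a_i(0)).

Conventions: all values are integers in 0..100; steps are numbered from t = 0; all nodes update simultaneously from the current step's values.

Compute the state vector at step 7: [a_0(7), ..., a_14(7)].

Simulating step by step:
t=0: [63, 17, 17, 28, 98, 38, 15, 22, 74, 78, 26, 11, 27, 62, 71]
t=1: [41, 30, 31, 30, 21, 41, 28, 33, 38, 30, 35, 27, 36, 43, 40]
t=2: [47, 43, 42, 41, 37, 46, 42, 44, 45, 42, 45, 42, 45, 47, 46]
t=3: [49, 49, 49, 48, 48, 49, 49, 49, 49, 49, 49, 49, 49, 50, 49]
t=4: [50, 50, 50, 50, 50, 50, 50, 50, 50, 50, 50, 50, 50, 50, 50]
t=5: [50, 50, 50, 50, 50, 50, 50, 50, 50, 50, 50, 50, 50, 50, 50]
t=6: [50, 50, 50, 50, 50, 50, 50, 50, 50, 50, 50, 50, 50, 50, 50]
t=7: [50, 50, 50, 50, 50, 50, 50, 50, 50, 50, 50, 50, 50, 50, 50]

Answer: [50, 50, 50, 50, 50, 50, 50, 50, 50, 50, 50, 50, 50, 50, 50]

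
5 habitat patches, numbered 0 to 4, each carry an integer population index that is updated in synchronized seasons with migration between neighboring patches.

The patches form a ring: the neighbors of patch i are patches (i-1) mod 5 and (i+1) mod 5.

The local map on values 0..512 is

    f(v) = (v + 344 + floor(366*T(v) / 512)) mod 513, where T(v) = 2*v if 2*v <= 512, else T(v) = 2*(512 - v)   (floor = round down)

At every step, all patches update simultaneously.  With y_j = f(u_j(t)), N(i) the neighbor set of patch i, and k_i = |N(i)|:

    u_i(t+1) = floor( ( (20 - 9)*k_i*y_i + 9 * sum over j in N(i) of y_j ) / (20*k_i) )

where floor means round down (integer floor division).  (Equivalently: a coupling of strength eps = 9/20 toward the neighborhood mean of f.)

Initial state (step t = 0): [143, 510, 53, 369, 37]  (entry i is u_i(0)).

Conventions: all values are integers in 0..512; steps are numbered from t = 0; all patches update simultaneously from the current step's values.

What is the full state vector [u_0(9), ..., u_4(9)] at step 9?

Simulating step by step:
t=0: [143, 510, 53, 369, 37]
t=1: [272, 334, 427, 425, 369]
t=2: [430, 416, 388, 385, 408]
t=3: [381, 385, 393, 394, 387]
t=4: [397, 396, 394, 393, 396]
t=5: [392, 392, 393, 393, 392]
t=6: [394, 394, 394, 394, 394]
t=7: [393, 393, 393, 393, 393]
t=8: [394, 394, 394, 394, 394]
t=9: [393, 393, 393, 393, 393]

Answer: [393, 393, 393, 393, 393]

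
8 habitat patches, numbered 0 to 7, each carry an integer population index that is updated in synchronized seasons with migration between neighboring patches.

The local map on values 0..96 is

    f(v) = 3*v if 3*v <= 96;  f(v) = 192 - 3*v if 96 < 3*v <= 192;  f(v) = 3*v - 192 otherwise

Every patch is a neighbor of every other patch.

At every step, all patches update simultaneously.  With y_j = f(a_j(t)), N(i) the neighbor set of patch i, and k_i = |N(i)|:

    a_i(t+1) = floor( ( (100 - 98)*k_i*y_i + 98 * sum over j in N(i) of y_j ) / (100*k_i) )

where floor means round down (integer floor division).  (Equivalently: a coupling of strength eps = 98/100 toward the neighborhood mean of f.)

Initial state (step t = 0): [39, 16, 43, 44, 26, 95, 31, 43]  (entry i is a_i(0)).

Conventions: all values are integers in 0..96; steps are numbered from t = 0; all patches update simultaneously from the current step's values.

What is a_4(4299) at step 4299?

Answer: a_4(4299) = 42
Key observation: The state at step 5, [6, 6, 6, 6, 6, 6, 6, 6], reappears at step 13: the system is in a cycle of period 8 from step 5 on.  Therefore the state at step 4299 equals the state at step 5 + ((4299 - 5) mod 8) = 11, which is [42, 42, 42, 42, 42, 42, 42, 42].

Derivation:
t=0: [39, 16, 43, 44, 26, 95, 31, 43]
t=1: [71, 74, 72, 73, 70, 69, 69, 72]
t=2: [21, 20, 21, 21, 22, 22, 22, 21]
t=3: [63, 64, 63, 63, 63, 63, 63, 63]
t=4: [2, 2, 2, 2, 2, 2, 2, 2]
t=5: [6, 6, 6, 6, 6, 6, 6, 6]
t=6: [18, 18, 18, 18, 18, 18, 18, 18]
t=7: [54, 54, 54, 54, 54, 54, 54, 54]
t=8: [30, 30, 30, 30, 30, 30, 30, 30]
t=9: [90, 90, 90, 90, 90, 90, 90, 90]
t=10: [78, 78, 78, 78, 78, 78, 78, 78]
t=11: [42, 42, 42, 42, 42, 42, 42, 42]
t=12: [66, 66, 66, 66, 66, 66, 66, 66]
t=13: [6, 6, 6, 6, 6, 6, 6, 6]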